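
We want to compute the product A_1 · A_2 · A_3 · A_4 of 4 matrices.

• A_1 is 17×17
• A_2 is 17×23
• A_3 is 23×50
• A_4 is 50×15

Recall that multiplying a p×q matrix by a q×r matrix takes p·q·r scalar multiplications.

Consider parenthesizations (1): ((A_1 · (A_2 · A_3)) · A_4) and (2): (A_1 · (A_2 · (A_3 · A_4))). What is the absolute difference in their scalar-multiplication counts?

19300

Order (1) = ((A_1 · (A_2 · A_3)) · A_4): (A_2 · A_3): 17×23 by 23×50 → 17×50, cost 17·23·50 = 19550; (A_1 · (A_2 · A_3)): 17×17 by 17×50 → 17×50, cost 17·17·50 = 14450; cumulative 34000; ((A_1 · (A_2 · A_3)) · A_4): 17×50 by 50×15 → 17×15, cost 17·50·15 = 12750; cumulative 46750. Total 46750.
Order (2) = (A_1 · (A_2 · (A_3 · A_4))): (A_3 · A_4): 23×50 by 50×15 → 23×15, cost 23·50·15 = 17250; (A_2 · (A_3 · A_4)): 17×23 by 23×15 → 17×15, cost 17·23·15 = 5865; cumulative 23115; (A_1 · (A_2 · (A_3 · A_4))): 17×17 by 17×15 → 17×15, cost 17·17·15 = 4335; cumulative 27450. Total 27450.
Difference: |46750 − 27450| = 19300.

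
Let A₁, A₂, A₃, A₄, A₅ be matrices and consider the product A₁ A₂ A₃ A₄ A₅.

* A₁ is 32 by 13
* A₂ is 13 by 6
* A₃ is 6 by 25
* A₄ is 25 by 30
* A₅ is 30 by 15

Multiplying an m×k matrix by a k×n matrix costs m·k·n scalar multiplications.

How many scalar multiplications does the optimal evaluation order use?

Adjacent pairs: A₁A₂ = 32·13·6 = 2496; A₂A₃ = 13·6·25 = 1950; A₃A₄ = 6·25·30 = 4500; A₄A₅ = 25·30·15 = 11250.
Length 3: A₁..A₃: k=1: 0+1950+32·13·25=12350; k=2: 2496+0+32·6·25=7296 → min 7296 | A₂..A₄: k=2: 0+4500+13·6·30=6840; k=3: 1950+0+13·25·30=11700 → min 6840 | A₃..A₅: k=3: 0+11250+6·25·15=13500; k=4: 4500+0+6·30·15=7200 → min 7200.
Length 4: A₁..A₄: k=1: 0+6840+32·13·30=19320; k=2: 2496+4500+32·6·30=12756; k=3: 7296+0+32·25·30=31296 → min 12756 | A₂..A₅: k=2: 0+7200+13·6·15=8370; k=3: 1950+11250+13·25·15=18075; k=4: 6840+0+13·30·15=12690 → min 8370.
Length 5: A₁..A₅: k=1: 0+8370+32·13·15=14610; k=2: 2496+7200+32·6·15=12576; k=3: 7296+11250+32·25·15=30546; k=4: 12756+0+32·30·15=27156 → min 12576.
Optimal order: ((A₁ A₂) ((A₃ A₄) A₅)) with cost 12576.

12576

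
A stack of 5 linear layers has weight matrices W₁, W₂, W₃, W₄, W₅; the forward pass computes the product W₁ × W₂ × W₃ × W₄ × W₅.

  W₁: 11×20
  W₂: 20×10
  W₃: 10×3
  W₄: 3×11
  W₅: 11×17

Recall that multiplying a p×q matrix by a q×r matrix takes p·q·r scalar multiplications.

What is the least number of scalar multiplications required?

2382

Adjacent pairs: W₁W₂ = 11·20·10 = 2200; W₂W₃ = 20·10·3 = 600; W₃W₄ = 10·3·11 = 330; W₄W₅ = 3·11·17 = 561.
Length 3: W₁..W₃: k=1: 0+600+11·20·3=1260; k=2: 2200+0+11·10·3=2530 → min 1260 | W₂..W₄: k=2: 0+330+20·10·11=2530; k=3: 600+0+20·3·11=1260 → min 1260 | W₃..W₅: k=3: 0+561+10·3·17=1071; k=4: 330+0+10·11·17=2200 → min 1071.
Length 4: W₁..W₄: k=1: 0+1260+11·20·11=3680; k=2: 2200+330+11·10·11=3740; k=3: 1260+0+11·3·11=1623 → min 1623 | W₂..W₅: k=2: 0+1071+20·10·17=4471; k=3: 600+561+20·3·17=2181; k=4: 1260+0+20·11·17=5000 → min 2181.
Length 5: W₁..W₅: k=1: 0+2181+11·20·17=5921; k=2: 2200+1071+11·10·17=5141; k=3: 1260+561+11·3·17=2382; k=4: 1623+0+11·11·17=3680 → min 2382.
Optimal order: ((W₁ × (W₂ × W₃)) × (W₄ × W₅)) with cost 2382.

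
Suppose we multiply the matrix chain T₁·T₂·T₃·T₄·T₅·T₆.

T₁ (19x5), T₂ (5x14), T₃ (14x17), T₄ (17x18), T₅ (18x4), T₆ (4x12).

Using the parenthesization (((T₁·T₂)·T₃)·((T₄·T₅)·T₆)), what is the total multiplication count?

11768

(T₁·T₂): 19×5 by 5×14 → 19×14, cost 19·5·14 = 1330
((T₁·T₂)·T₃): 19×14 by 14×17 → 19×17, cost 19·14·17 = 4522; cumulative 5852
(T₄·T₅): 17×18 by 18×4 → 17×4, cost 17·18·4 = 1224
((T₄·T₅)·T₆): 17×4 by 4×12 → 17×12, cost 17·4·12 = 816; cumulative 2040
(((T₁·T₂)·T₃)·((T₄·T₅)·T₆)): 19×17 by 17×12 → 19×12, cost 19·17·12 = 3876; cumulative 11768
Total: 11768 scalar multiplications.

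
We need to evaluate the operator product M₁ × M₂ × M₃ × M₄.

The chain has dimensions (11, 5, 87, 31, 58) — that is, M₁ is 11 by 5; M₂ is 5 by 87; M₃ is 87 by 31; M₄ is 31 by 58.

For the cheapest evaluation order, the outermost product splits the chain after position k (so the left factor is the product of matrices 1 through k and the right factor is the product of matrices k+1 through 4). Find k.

Adjacent pairs: M₁M₂ = 11·5·87 = 4785; M₂M₃ = 5·87·31 = 13485; M₃M₄ = 87·31·58 = 156426.
Length 3: M₁..M₃: k=1: 0+13485+11·5·31=15190; k=2: 4785+0+11·87·31=34452 → min 15190 | M₂..M₄: k=2: 0+156426+5·87·58=181656; k=3: 13485+0+5·31·58=22475 → min 22475.
Top-level splits: k=1: (M₁..M₁)·(M₂..M₄) → 0+22475+11·5·58 = 25665; k=2: (M₁..M₂)·(M₃..M₄) → 4785+156426+11·87·58 = 216717; k=3: (M₁..M₃)·(M₄..M₄) → 15190+0+11·31·58 = 34968.
Best split is after M₁, i.e. k = 1.

1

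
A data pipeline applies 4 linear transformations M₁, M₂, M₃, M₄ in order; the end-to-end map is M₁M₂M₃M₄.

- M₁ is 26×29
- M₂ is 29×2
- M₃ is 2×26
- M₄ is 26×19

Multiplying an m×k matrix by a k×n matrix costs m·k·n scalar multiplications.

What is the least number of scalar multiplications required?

3484

Adjacent pairs: M₁M₂ = 26·29·2 = 1508; M₂M₃ = 29·2·26 = 1508; M₃M₄ = 2·26·19 = 988.
Length 3: M₁..M₃: k=1: 0+1508+26·29·26=21112; k=2: 1508+0+26·2·26=2860 → min 2860 | M₂..M₄: k=2: 0+988+29·2·19=2090; k=3: 1508+0+29·26·19=15834 → min 2090.
Length 4: M₁..M₄: k=1: 0+2090+26·29·19=16416; k=2: 1508+988+26·2·19=3484; k=3: 2860+0+26·26·19=15704 → min 3484.
Optimal order: ((M₁M₂)(M₃M₄)) with cost 3484.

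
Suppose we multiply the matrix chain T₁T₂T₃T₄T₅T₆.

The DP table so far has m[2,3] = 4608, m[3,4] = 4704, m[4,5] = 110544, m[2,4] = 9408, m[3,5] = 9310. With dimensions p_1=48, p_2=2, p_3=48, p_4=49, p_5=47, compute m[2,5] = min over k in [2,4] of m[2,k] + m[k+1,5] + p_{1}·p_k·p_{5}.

m[2,5] = min over k∈[2,4] of m[2,k]+m[k+1,5]+p_{1}·p_k·p_{5}.
k=2: 0 + 9310 + 48·2·47 = 13822; k=3: 4608 + 110544 + 48·48·47 = 223440; k=4: 9408 + 0 + 48·49·47 = 119952.
Minimum: 13822 at k=2.

13822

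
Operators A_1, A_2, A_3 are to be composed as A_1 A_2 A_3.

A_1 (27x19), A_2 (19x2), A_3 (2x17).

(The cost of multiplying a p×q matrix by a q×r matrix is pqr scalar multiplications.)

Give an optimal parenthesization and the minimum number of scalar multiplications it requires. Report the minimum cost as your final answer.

1944

(A_1 (A_2 A_3)): cost 9367.
((A_1 A_2) A_3): cost 1944.
Optimal: ((A_1 A_2) A_3) with cost 1944.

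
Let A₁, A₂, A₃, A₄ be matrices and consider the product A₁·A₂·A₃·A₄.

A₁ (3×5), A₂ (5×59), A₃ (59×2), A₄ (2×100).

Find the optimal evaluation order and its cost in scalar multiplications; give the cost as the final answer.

1220

Adjacent pairs: A₁A₂ = 3·5·59 = 885; A₂A₃ = 5·59·2 = 590; A₃A₄ = 59·2·100 = 11800.
Length 3: A₁..A₃: k=1: 0+590+3·5·2=620; k=2: 885+0+3·59·2=1239 → min 620 | A₂..A₄: k=2: 0+11800+5·59·100=41300; k=3: 590+0+5·2·100=1590 → min 1590.
Length 4: A₁..A₄: k=1: 0+1590+3·5·100=3090; k=2: 885+11800+3·59·100=30385; k=3: 620+0+3·2·100=1220 → min 1220.
Optimal parenthesization: ((A₁·(A₂·A₃))·A₄) with cost 1220.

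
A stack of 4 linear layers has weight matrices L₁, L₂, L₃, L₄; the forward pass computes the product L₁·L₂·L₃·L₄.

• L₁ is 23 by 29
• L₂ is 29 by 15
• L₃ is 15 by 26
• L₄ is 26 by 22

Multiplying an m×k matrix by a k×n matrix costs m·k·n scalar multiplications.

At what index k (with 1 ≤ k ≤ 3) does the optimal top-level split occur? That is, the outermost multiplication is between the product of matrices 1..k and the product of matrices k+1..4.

Adjacent pairs: L₁L₂ = 23·29·15 = 10005; L₂L₃ = 29·15·26 = 11310; L₃L₄ = 15·26·22 = 8580.
Length 3: L₁..L₃: k=1: 0+11310+23·29·26=28652; k=2: 10005+0+23·15·26=18975 → min 18975 | L₂..L₄: k=2: 0+8580+29·15·22=18150; k=3: 11310+0+29·26·22=27898 → min 18150.
Top-level splits: k=1: (L₁..L₁)·(L₂..L₄) → 0+18150+23·29·22 = 32824; k=2: (L₁..L₂)·(L₃..L₄) → 10005+8580+23·15·22 = 26175; k=3: (L₁..L₃)·(L₄..L₄) → 18975+0+23·26·22 = 32131.
Best split is after L₂, i.e. k = 2.

2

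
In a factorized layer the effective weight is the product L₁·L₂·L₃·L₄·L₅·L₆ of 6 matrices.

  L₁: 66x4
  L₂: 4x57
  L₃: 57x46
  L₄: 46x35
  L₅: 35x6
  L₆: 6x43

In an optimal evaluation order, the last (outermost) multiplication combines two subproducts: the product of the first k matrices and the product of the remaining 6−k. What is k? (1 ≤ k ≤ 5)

1

Adjacent pairs: L₁L₂ = 66·4·57 = 15048; L₂L₃ = 4·57·46 = 10488; L₃L₄ = 57·46·35 = 91770; L₄L₅ = 46·35·6 = 9660; L₅L₆ = 35·6·43 = 9030.
Length 3: L₁..L₃: k=1: 0+10488+66·4·46=22632; k=2: 15048+0+66·57·46=188100 → min 22632 | L₂..L₄: k=2: 0+91770+4·57·35=99750; k=3: 10488+0+4·46·35=16928 → min 16928 | L₃..L₅: k=3: 0+9660+57·46·6=25392; k=4: 91770+0+57·35·6=103740 → min 25392 | L₄..L₆: k=4: 0+9030+46·35·43=78260; k=5: 9660+0+46·6·43=21528 → min 21528.
Length 4: L₁..L₄: k=1: 0+16928+66·4·35=26168; k=2: 15048+91770+66·57·35=238488; k=3: 22632+0+66·46·35=128892 → min 26168 | L₂..L₅: k=2: 0+25392+4·57·6=26760; k=3: 10488+9660+4·46·6=21252; k=4: 16928+0+4·35·6=17768 → min 17768 | L₃..L₆: k=3: 0+21528+57·46·43=134274; k=4: 91770+9030+57·35·43=186585; k=5: 25392+0+57·6·43=40098 → min 40098.
Length 5: L₁..L₅: k=1: 0+17768+66·4·6=19352; k=2: 15048+25392+66·57·6=63012; k=3: 22632+9660+66·46·6=50508; k=4: 26168+0+66·35·6=40028 → min 19352 | L₂..L₆: k=2: 0+40098+4·57·43=49902; k=3: 10488+21528+4·46·43=39928; k=4: 16928+9030+4·35·43=31978; k=5: 17768+0+4·6·43=18800 → min 18800.
Top-level splits: k=1: (L₁..L₁)·(L₂..L₆) → 0+18800+66·4·43 = 30152; k=2: (L₁..L₂)·(L₃..L₆) → 15048+40098+66·57·43 = 216912; k=3: (L₁..L₃)·(L₄..L₆) → 22632+21528+66·46·43 = 174708; k=4: (L₁..L₄)·(L₅..L₆) → 26168+9030+66·35·43 = 134528; k=5: (L₁..L₅)·(L₆..L₆) → 19352+0+66·6·43 = 36380.
Best split is after L₁, i.e. k = 1.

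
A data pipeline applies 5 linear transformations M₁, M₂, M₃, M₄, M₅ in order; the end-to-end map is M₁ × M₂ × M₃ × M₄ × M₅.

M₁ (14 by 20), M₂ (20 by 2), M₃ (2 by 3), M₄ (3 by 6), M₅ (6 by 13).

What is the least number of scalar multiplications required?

1116

Adjacent pairs: M₁M₂ = 14·20·2 = 560; M₂M₃ = 20·2·3 = 120; M₃M₄ = 2·3·6 = 36; M₄M₅ = 3·6·13 = 234.
Length 3: M₁..M₃: k=1: 0+120+14·20·3=960; k=2: 560+0+14·2·3=644 → min 644 | M₂..M₄: k=2: 0+36+20·2·6=276; k=3: 120+0+20·3·6=480 → min 276 | M₃..M₅: k=3: 0+234+2·3·13=312; k=4: 36+0+2·6·13=192 → min 192.
Length 4: M₁..M₄: k=1: 0+276+14·20·6=1956; k=2: 560+36+14·2·6=764; k=3: 644+0+14·3·6=896 → min 764 | M₂..M₅: k=2: 0+192+20·2·13=712; k=3: 120+234+20·3·13=1134; k=4: 276+0+20·6·13=1836 → min 712.
Length 5: M₁..M₅: k=1: 0+712+14·20·13=4352; k=2: 560+192+14·2·13=1116; k=3: 644+234+14·3·13=1424; k=4: 764+0+14·6·13=1856 → min 1116.
Optimal order: ((M₁ × M₂) × ((M₃ × M₄) × M₅)) with cost 1116.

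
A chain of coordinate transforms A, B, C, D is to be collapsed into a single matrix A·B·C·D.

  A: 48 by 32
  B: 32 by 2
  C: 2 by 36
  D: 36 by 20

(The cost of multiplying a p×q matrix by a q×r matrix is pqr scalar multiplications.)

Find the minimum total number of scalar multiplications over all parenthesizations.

6432

Adjacent pairs: AB = 48·32·2 = 3072; BC = 32·2·36 = 2304; CD = 2·36·20 = 1440.
Length 3: A..C: k=1: 0+2304+48·32·36=57600; k=2: 3072+0+48·2·36=6528 → min 6528 | B..D: k=2: 0+1440+32·2·20=2720; k=3: 2304+0+32·36·20=25344 → min 2720.
Length 4: A..D: k=1: 0+2720+48·32·20=33440; k=2: 3072+1440+48·2·20=6432; k=3: 6528+0+48·36·20=41088 → min 6432.
Optimal order: ((A·B)·(C·D)) with cost 6432.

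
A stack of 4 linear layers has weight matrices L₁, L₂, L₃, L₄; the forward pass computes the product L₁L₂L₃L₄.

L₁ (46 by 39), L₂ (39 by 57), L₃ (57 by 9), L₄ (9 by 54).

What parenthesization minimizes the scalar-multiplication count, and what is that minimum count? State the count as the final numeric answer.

Adjacent pairs: L₁L₂ = 46·39·57 = 102258; L₂L₃ = 39·57·9 = 20007; L₃L₄ = 57·9·54 = 27702.
Length 3: L₁..L₃: k=1: 0+20007+46·39·9=36153; k=2: 102258+0+46·57·9=125856 → min 36153 | L₂..L₄: k=2: 0+27702+39·57·54=147744; k=3: 20007+0+39·9·54=38961 → min 38961.
Length 4: L₁..L₄: k=1: 0+38961+46·39·54=135837; k=2: 102258+27702+46·57·54=271548; k=3: 36153+0+46·9·54=58509 → min 58509.
Optimal parenthesization: ((L₁(L₂L₃))L₄) with cost 58509.

58509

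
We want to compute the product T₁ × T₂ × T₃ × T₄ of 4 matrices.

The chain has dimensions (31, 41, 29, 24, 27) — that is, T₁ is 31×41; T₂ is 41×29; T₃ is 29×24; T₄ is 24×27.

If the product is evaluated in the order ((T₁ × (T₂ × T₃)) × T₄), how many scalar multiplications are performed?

(T₂ × T₃): 41×29 by 29×24 → 41×24, cost 41·29·24 = 28536
(T₁ × (T₂ × T₃)): 31×41 by 41×24 → 31×24, cost 31·41·24 = 30504; cumulative 59040
((T₁ × (T₂ × T₃)) × T₄): 31×24 by 24×27 → 31×27, cost 31·24·27 = 20088; cumulative 79128
Total: 79128 scalar multiplications.

79128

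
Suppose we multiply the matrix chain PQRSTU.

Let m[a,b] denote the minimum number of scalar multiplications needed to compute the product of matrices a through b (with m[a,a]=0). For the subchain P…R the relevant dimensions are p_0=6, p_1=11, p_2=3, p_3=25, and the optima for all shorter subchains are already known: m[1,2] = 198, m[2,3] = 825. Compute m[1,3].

648

m[1,3] = min over k∈[1,2] of m[1,k]+m[k+1,3]+p_{0}·p_k·p_{3}.
k=1: 0 + 825 + 6·11·25 = 2475; k=2: 198 + 0 + 6·3·25 = 648.
Minimum: 648 at k=2.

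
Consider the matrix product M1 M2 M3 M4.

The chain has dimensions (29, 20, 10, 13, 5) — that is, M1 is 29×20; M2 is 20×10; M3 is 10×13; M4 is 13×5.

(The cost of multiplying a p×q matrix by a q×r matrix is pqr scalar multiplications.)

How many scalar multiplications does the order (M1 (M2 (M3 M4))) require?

(M3 M4): 10×13 by 13×5 → 10×5, cost 10·13·5 = 650
(M2 (M3 M4)): 20×10 by 10×5 → 20×5, cost 20·10·5 = 1000; cumulative 1650
(M1 (M2 (M3 M4))): 29×20 by 20×5 → 29×5, cost 29·20·5 = 2900; cumulative 4550
Total: 4550 scalar multiplications.

4550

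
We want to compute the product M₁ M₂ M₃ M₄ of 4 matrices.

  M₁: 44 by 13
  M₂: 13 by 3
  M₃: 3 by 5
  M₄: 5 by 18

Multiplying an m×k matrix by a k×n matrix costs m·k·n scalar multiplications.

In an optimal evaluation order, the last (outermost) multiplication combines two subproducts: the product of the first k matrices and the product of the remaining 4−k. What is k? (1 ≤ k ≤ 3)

2

Adjacent pairs: M₁M₂ = 44·13·3 = 1716; M₂M₃ = 13·3·5 = 195; M₃M₄ = 3·5·18 = 270.
Length 3: M₁..M₃: k=1: 0+195+44·13·5=3055; k=2: 1716+0+44·3·5=2376 → min 2376 | M₂..M₄: k=2: 0+270+13·3·18=972; k=3: 195+0+13·5·18=1365 → min 972.
Top-level splits: k=1: (M₁..M₁)·(M₂..M₄) → 0+972+44·13·18 = 11268; k=2: (M₁..M₂)·(M₃..M₄) → 1716+270+44·3·18 = 4362; k=3: (M₁..M₃)·(M₄..M₄) → 2376+0+44·5·18 = 6336.
Best split is after M₂, i.e. k = 2.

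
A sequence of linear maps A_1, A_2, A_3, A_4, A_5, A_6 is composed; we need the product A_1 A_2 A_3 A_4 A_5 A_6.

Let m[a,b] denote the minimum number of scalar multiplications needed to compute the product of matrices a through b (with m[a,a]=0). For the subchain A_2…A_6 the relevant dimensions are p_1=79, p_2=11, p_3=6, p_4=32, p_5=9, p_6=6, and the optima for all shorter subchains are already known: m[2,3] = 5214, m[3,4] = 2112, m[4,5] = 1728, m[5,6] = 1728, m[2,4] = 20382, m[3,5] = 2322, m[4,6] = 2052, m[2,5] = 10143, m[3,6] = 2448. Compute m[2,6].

m[2,6] = min over k∈[2,5] of m[2,k]+m[k+1,6]+p_{1}·p_k·p_{6}.
k=2: 0 + 2448 + 79·11·6 = 7662; k=3: 5214 + 2052 + 79·6·6 = 10110; k=4: 20382 + 1728 + 79·32·6 = 37278; k=5: 10143 + 0 + 79·9·6 = 14409.
Minimum: 7662 at k=2.

7662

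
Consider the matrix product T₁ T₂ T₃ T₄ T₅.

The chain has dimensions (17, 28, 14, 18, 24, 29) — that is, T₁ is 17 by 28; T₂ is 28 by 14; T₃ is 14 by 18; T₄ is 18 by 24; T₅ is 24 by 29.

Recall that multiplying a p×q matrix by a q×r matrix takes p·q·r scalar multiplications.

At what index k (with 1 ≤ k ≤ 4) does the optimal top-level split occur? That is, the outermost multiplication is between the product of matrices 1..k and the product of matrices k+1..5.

Adjacent pairs: T₁T₂ = 17·28·14 = 6664; T₂T₃ = 28·14·18 = 7056; T₃T₄ = 14·18·24 = 6048; T₄T₅ = 18·24·29 = 12528.
Length 3: T₁..T₃: k=1: 0+7056+17·28·18=15624; k=2: 6664+0+17·14·18=10948 → min 10948 | T₂..T₄: k=2: 0+6048+28·14·24=15456; k=3: 7056+0+28·18·24=19152 → min 15456 | T₃..T₅: k=3: 0+12528+14·18·29=19836; k=4: 6048+0+14·24·29=15792 → min 15792.
Length 4: T₁..T₄: k=1: 0+15456+17·28·24=26880; k=2: 6664+6048+17·14·24=18424; k=3: 10948+0+17·18·24=18292 → min 18292 | T₂..T₅: k=2: 0+15792+28·14·29=27160; k=3: 7056+12528+28·18·29=34200; k=4: 15456+0+28·24·29=34944 → min 27160.
Top-level splits: k=1: (T₁..T₁)·(T₂..T₅) → 0+27160+17·28·29 = 40964; k=2: (T₁..T₂)·(T₃..T₅) → 6664+15792+17·14·29 = 29358; k=3: (T₁..T₃)·(T₄..T₅) → 10948+12528+17·18·29 = 32350; k=4: (T₁..T₄)·(T₅..T₅) → 18292+0+17·24·29 = 30124.
Best split is after T₂, i.e. k = 2.

2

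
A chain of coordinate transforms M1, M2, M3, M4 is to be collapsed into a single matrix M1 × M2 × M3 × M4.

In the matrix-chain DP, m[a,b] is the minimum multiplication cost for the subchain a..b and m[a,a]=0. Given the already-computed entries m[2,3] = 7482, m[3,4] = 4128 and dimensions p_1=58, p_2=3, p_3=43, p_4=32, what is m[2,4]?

m[2,4] = min over k∈[2,3] of m[2,k]+m[k+1,4]+p_{1}·p_k·p_{4}.
k=2: 0 + 4128 + 58·3·32 = 9696; k=3: 7482 + 0 + 58·43·32 = 87290.
Minimum: 9696 at k=2.

9696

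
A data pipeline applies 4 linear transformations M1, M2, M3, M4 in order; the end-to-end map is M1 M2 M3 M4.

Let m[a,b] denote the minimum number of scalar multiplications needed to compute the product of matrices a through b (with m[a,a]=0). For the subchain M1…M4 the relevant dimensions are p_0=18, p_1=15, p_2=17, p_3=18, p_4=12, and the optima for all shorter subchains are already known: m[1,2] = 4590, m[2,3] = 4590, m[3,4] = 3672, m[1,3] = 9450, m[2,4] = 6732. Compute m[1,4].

9972

m[1,4] = min over k∈[1,3] of m[1,k]+m[k+1,4]+p_{0}·p_k·p_{4}.
k=1: 0 + 6732 + 18·15·12 = 9972; k=2: 4590 + 3672 + 18·17·12 = 11934; k=3: 9450 + 0 + 18·18·12 = 13338.
Minimum: 9972 at k=1.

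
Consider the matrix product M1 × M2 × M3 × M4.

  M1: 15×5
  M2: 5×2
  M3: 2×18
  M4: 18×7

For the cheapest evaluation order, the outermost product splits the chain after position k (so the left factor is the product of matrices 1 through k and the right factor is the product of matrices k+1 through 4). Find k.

2

Adjacent pairs: M1M2 = 15·5·2 = 150; M2M3 = 5·2·18 = 180; M3M4 = 2·18·7 = 252.
Length 3: M1..M3: k=1: 0+180+15·5·18=1530; k=2: 150+0+15·2·18=690 → min 690 | M2..M4: k=2: 0+252+5·2·7=322; k=3: 180+0+5·18·7=810 → min 322.
Top-level splits: k=1: (M1..M1)·(M2..M4) → 0+322+15·5·7 = 847; k=2: (M1..M2)·(M3..M4) → 150+252+15·2·7 = 612; k=3: (M1..M3)·(M4..M4) → 690+0+15·18·7 = 2580.
Best split is after M2, i.e. k = 2.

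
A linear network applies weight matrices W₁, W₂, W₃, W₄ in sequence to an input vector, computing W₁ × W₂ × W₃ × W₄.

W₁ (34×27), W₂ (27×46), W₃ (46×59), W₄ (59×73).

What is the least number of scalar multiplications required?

256581

Adjacent pairs: W₁W₂ = 34·27·46 = 42228; W₂W₃ = 27·46·59 = 73278; W₃W₄ = 46·59·73 = 198122.
Length 3: W₁..W₃: k=1: 0+73278+34·27·59=127440; k=2: 42228+0+34·46·59=134504 → min 127440 | W₂..W₄: k=2: 0+198122+27·46·73=288788; k=3: 73278+0+27·59·73=189567 → min 189567.
Length 4: W₁..W₄: k=1: 0+189567+34·27·73=256581; k=2: 42228+198122+34·46·73=354522; k=3: 127440+0+34·59·73=273878 → min 256581.
Optimal order: (W₁ × ((W₂ × W₃) × W₄)) with cost 256581.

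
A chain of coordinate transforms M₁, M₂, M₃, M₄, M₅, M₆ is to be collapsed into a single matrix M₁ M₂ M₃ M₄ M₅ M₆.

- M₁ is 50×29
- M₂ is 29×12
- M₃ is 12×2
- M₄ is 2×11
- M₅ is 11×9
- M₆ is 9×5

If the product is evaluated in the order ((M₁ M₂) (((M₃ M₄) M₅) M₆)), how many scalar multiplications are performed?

(M₁ M₂): 50×29 by 29×12 → 50×12, cost 50·29·12 = 17400
(M₃ M₄): 12×2 by 2×11 → 12×11, cost 12·2·11 = 264
((M₃ M₄) M₅): 12×11 by 11×9 → 12×9, cost 12·11·9 = 1188; cumulative 1452
(((M₃ M₄) M₅) M₆): 12×9 by 9×5 → 12×5, cost 12·9·5 = 540; cumulative 1992
((M₁ M₂) (((M₃ M₄) M₅) M₆)): 50×12 by 12×5 → 50×5, cost 50·12·5 = 3000; cumulative 22392
Total: 22392 scalar multiplications.

22392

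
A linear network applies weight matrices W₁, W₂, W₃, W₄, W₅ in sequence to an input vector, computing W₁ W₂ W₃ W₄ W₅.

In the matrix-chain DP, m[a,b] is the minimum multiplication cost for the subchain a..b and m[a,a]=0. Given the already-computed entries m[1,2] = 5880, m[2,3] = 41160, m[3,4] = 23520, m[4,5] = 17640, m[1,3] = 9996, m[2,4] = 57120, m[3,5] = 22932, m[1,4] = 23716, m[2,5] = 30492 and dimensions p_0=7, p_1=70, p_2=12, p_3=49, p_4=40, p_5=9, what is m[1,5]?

26236

m[1,5] = min over k∈[1,4] of m[1,k]+m[k+1,5]+p_{0}·p_k·p_{5}.
k=1: 0 + 30492 + 7·70·9 = 34902; k=2: 5880 + 22932 + 7·12·9 = 29568; k=3: 9996 + 17640 + 7·49·9 = 30723; k=4: 23716 + 0 + 7·40·9 = 26236.
Minimum: 26236 at k=4.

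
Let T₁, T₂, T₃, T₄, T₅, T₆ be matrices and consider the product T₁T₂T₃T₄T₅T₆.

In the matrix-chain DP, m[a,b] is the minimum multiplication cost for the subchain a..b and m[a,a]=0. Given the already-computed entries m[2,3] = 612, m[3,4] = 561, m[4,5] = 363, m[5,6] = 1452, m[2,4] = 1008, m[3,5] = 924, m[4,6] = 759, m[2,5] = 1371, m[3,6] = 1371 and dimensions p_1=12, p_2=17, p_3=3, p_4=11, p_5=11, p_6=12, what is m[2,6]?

m[2,6] = min over k∈[2,5] of m[2,k]+m[k+1,6]+p_{1}·p_k·p_{6}.
k=2: 0 + 1371 + 12·17·12 = 3819; k=3: 612 + 759 + 12·3·12 = 1803; k=4: 1008 + 1452 + 12·11·12 = 4044; k=5: 1371 + 0 + 12·11·12 = 2955.
Minimum: 1803 at k=3.

1803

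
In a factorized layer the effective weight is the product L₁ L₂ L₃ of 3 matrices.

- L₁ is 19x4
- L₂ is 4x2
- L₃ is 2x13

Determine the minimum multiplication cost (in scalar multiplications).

Order (L₁ (L₂ L₃)): (L₂ L₃): 4×2 by 2×13 → 4×13, cost 4·2·13 = 104; (L₁ (L₂ L₃)): 19×4 by 4×13 → 19×13, cost 19·4·13 = 988; cumulative 1092. Total 1092.
Order ((L₁ L₂) L₃): (L₁ L₂): 19×4 by 4×2 → 19×2, cost 19·4·2 = 152; ((L₁ L₂) L₃): 19×2 by 2×13 → 19×13, cost 19·2·13 = 494; cumulative 646. Total 646.
Minimum: 646.

646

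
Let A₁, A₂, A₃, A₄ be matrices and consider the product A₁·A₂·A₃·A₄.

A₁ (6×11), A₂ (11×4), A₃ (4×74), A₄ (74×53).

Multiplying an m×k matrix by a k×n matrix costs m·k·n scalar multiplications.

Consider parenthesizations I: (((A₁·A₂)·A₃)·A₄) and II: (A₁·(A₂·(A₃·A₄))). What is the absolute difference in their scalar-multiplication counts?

4054

Order I = (((A₁·A₂)·A₃)·A₄): (A₁·A₂): 6×11 by 11×4 → 6×4, cost 6·11·4 = 264; ((A₁·A₂)·A₃): 6×4 by 4×74 → 6×74, cost 6·4·74 = 1776; cumulative 2040; (((A₁·A₂)·A₃)·A₄): 6×74 by 74×53 → 6×53, cost 6·74·53 = 23532; cumulative 25572. Total 25572.
Order II = (A₁·(A₂·(A₃·A₄))): (A₃·A₄): 4×74 by 74×53 → 4×53, cost 4·74·53 = 15688; (A₂·(A₃·A₄)): 11×4 by 4×53 → 11×53, cost 11·4·53 = 2332; cumulative 18020; (A₁·(A₂·(A₃·A₄))): 6×11 by 11×53 → 6×53, cost 6·11·53 = 3498; cumulative 21518. Total 21518.
Difference: |25572 − 21518| = 4054.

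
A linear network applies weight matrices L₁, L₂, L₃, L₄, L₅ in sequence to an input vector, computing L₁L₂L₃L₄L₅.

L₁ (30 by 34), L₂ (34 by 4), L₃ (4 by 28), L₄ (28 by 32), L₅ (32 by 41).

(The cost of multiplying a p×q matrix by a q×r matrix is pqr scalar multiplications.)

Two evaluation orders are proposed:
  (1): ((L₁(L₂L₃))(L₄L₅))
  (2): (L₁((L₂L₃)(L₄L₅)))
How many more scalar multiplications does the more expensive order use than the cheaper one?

Order (1) = ((L₁(L₂L₃))(L₄L₅)): (L₂L₃): 34×4 by 4×28 → 34×28, cost 34·4·28 = 3808; (L₁(L₂L₃)): 30×34 by 34×28 → 30×28, cost 30·34·28 = 28560; cumulative 32368; (L₄L₅): 28×32 by 32×41 → 28×41, cost 28·32·41 = 36736; ((L₁(L₂L₃))(L₄L₅)): 30×28 by 28×41 → 30×41, cost 30·28·41 = 34440; cumulative 103544. Total 103544.
Order (2) = (L₁((L₂L₃)(L₄L₅))): (L₂L₃): 34×4 by 4×28 → 34×28, cost 34·4·28 = 3808; (L₄L₅): 28×32 by 32×41 → 28×41, cost 28·32·41 = 36736; ((L₂L₃)(L₄L₅)): 34×28 by 28×41 → 34×41, cost 34·28·41 = 39032; cumulative 79576; (L₁((L₂L₃)(L₄L₅))): 30×34 by 34×41 → 30×41, cost 30·34·41 = 41820; cumulative 121396. Total 121396.
Difference: |103544 − 121396| = 17852.

17852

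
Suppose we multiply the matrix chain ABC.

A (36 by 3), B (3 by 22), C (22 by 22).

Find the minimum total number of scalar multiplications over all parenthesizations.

Order (A(BC)): (BC): 3×22 by 22×22 → 3×22, cost 3·22·22 = 1452; (A(BC)): 36×3 by 3×22 → 36×22, cost 36·3·22 = 2376; cumulative 3828. Total 3828.
Order ((AB)C): (AB): 36×3 by 3×22 → 36×22, cost 36·3·22 = 2376; ((AB)C): 36×22 by 22×22 → 36×22, cost 36·22·22 = 17424; cumulative 19800. Total 19800.
Minimum: 3828.

3828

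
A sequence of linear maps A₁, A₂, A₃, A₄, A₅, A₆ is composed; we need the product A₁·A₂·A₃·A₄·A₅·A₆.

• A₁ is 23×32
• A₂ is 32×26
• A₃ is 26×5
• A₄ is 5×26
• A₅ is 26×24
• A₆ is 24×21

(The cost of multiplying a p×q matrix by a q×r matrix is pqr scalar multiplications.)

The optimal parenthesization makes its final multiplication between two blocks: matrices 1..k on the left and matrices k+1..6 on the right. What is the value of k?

3

Adjacent pairs: A₁A₂ = 23·32·26 = 19136; A₂A₃ = 32·26·5 = 4160; A₃A₄ = 26·5·26 = 3380; A₄A₅ = 5·26·24 = 3120; A₅A₆ = 26·24·21 = 13104.
Length 3: A₁..A₃: k=1: 0+4160+23·32·5=7840; k=2: 19136+0+23·26·5=22126 → min 7840 | A₂..A₄: k=2: 0+3380+32·26·26=25012; k=3: 4160+0+32·5·26=8320 → min 8320 | A₃..A₅: k=3: 0+3120+26·5·24=6240; k=4: 3380+0+26·26·24=19604 → min 6240 | A₄..A₆: k=4: 0+13104+5·26·21=15834; k=5: 3120+0+5·24·21=5640 → min 5640.
Length 4: A₁..A₄: k=1: 0+8320+23·32·26=27456; k=2: 19136+3380+23·26·26=38064; k=3: 7840+0+23·5·26=10830 → min 10830 | A₂..A₅: k=2: 0+6240+32·26·24=26208; k=3: 4160+3120+32·5·24=11120; k=4: 8320+0+32·26·24=28288 → min 11120 | A₃..A₆: k=3: 0+5640+26·5·21=8370; k=4: 3380+13104+26·26·21=30680; k=5: 6240+0+26·24·21=19344 → min 8370.
Length 5: A₁..A₅: k=1: 0+11120+23·32·24=28784; k=2: 19136+6240+23·26·24=39728; k=3: 7840+3120+23·5·24=13720; k=4: 10830+0+23·26·24=25182 → min 13720 | A₂..A₆: k=2: 0+8370+32·26·21=25842; k=3: 4160+5640+32·5·21=13160; k=4: 8320+13104+32·26·21=38896; k=5: 11120+0+32·24·21=27248 → min 13160.
Top-level splits: k=1: (A₁..A₁)·(A₂..A₆) → 0+13160+23·32·21 = 28616; k=2: (A₁..A₂)·(A₃..A₆) → 19136+8370+23·26·21 = 40064; k=3: (A₁..A₃)·(A₄..A₆) → 7840+5640+23·5·21 = 15895; k=4: (A₁..A₄)·(A₅..A₆) → 10830+13104+23·26·21 = 36492; k=5: (A₁..A₅)·(A₆..A₆) → 13720+0+23·24·21 = 25312.
Best split is after A₃, i.e. k = 3.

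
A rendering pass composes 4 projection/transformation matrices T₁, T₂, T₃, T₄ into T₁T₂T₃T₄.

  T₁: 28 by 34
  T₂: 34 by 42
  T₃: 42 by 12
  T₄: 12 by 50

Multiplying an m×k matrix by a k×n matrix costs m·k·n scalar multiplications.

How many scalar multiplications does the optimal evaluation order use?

Adjacent pairs: T₁T₂ = 28·34·42 = 39984; T₂T₃ = 34·42·12 = 17136; T₃T₄ = 42·12·50 = 25200.
Length 3: T₁..T₃: k=1: 0+17136+28·34·12=28560; k=2: 39984+0+28·42·12=54096 → min 28560 | T₂..T₄: k=2: 0+25200+34·42·50=96600; k=3: 17136+0+34·12·50=37536 → min 37536.
Length 4: T₁..T₄: k=1: 0+37536+28·34·50=85136; k=2: 39984+25200+28·42·50=123984; k=3: 28560+0+28·12·50=45360 → min 45360.
Optimal order: ((T₁(T₂T₃))T₄) with cost 45360.

45360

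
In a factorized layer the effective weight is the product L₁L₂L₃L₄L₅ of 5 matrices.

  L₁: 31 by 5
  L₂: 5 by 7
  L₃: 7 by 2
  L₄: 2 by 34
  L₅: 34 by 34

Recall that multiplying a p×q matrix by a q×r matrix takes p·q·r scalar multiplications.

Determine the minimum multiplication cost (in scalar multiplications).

4800

Adjacent pairs: L₁L₂ = 31·5·7 = 1085; L₂L₃ = 5·7·2 = 70; L₃L₄ = 7·2·34 = 476; L₄L₅ = 2·34·34 = 2312.
Length 3: L₁..L₃: k=1: 0+70+31·5·2=380; k=2: 1085+0+31·7·2=1519 → min 380 | L₂..L₄: k=2: 0+476+5·7·34=1666; k=3: 70+0+5·2·34=410 → min 410 | L₃..L₅: k=3: 0+2312+7·2·34=2788; k=4: 476+0+7·34·34=8568 → min 2788.
Length 4: L₁..L₄: k=1: 0+410+31·5·34=5680; k=2: 1085+476+31·7·34=8939; k=3: 380+0+31·2·34=2488 → min 2488 | L₂..L₅: k=2: 0+2788+5·7·34=3978; k=3: 70+2312+5·2·34=2722; k=4: 410+0+5·34·34=6190 → min 2722.
Length 5: L₁..L₅: k=1: 0+2722+31·5·34=7992; k=2: 1085+2788+31·7·34=11251; k=3: 380+2312+31·2·34=4800; k=4: 2488+0+31·34·34=38324 → min 4800.
Optimal order: ((L₁(L₂L₃))(L₄L₅)) with cost 4800.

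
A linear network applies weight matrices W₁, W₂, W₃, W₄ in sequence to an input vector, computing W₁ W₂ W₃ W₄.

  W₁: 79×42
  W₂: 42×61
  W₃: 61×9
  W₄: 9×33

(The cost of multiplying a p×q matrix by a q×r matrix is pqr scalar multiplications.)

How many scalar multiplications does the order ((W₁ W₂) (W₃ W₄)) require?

379542

(W₁ W₂): 79×42 by 42×61 → 79×61, cost 79·42·61 = 202398
(W₃ W₄): 61×9 by 9×33 → 61×33, cost 61·9·33 = 18117
((W₁ W₂) (W₃ W₄)): 79×61 by 61×33 → 79×33, cost 79·61·33 = 159027; cumulative 379542
Total: 379542 scalar multiplications.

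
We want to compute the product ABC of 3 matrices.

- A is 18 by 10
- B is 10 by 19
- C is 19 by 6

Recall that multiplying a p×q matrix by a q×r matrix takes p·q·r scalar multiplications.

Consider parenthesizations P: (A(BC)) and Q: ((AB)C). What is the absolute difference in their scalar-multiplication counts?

3252

Order P = (A(BC)): (BC): 10×19 by 19×6 → 10×6, cost 10·19·6 = 1140; (A(BC)): 18×10 by 10×6 → 18×6, cost 18·10·6 = 1080; cumulative 2220. Total 2220.
Order Q = ((AB)C): (AB): 18×10 by 10×19 → 18×19, cost 18·10·19 = 3420; ((AB)C): 18×19 by 19×6 → 18×6, cost 18·19·6 = 2052; cumulative 5472. Total 5472.
Difference: |2220 − 5472| = 3252.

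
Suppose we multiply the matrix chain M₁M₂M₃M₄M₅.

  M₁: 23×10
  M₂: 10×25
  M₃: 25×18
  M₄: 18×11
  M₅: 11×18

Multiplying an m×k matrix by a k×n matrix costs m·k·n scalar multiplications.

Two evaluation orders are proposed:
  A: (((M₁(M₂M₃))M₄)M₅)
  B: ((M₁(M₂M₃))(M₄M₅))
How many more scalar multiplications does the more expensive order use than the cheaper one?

Order A = (((M₁(M₂M₃))M₄)M₅): (M₂M₃): 10×25 by 25×18 → 10×18, cost 10·25·18 = 4500; (M₁(M₂M₃)): 23×10 by 10×18 → 23×18, cost 23·10·18 = 4140; cumulative 8640; ((M₁(M₂M₃))M₄): 23×18 by 18×11 → 23×11, cost 23·18·11 = 4554; cumulative 13194; (((M₁(M₂M₃))M₄)M₅): 23×11 by 11×18 → 23×18, cost 23·11·18 = 4554; cumulative 17748. Total 17748.
Order B = ((M₁(M₂M₃))(M₄M₅)): (M₂M₃): 10×25 by 25×18 → 10×18, cost 10·25·18 = 4500; (M₁(M₂M₃)): 23×10 by 10×18 → 23×18, cost 23·10·18 = 4140; cumulative 8640; (M₄M₅): 18×11 by 11×18 → 18×18, cost 18·11·18 = 3564; ((M₁(M₂M₃))(M₄M₅)): 23×18 by 18×18 → 23×18, cost 23·18·18 = 7452; cumulative 19656. Total 19656.
Difference: |17748 − 19656| = 1908.

1908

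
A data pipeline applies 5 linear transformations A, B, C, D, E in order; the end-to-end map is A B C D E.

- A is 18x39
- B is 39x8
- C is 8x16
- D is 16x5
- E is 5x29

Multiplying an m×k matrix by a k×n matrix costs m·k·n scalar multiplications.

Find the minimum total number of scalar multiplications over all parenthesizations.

Adjacent pairs: AB = 18·39·8 = 5616; BC = 39·8·16 = 4992; CD = 8·16·5 = 640; DE = 16·5·29 = 2320.
Length 3: A..C: k=1: 0+4992+18·39·16=16224; k=2: 5616+0+18·8·16=7920 → min 7920 | B..D: k=2: 0+640+39·8·5=2200; k=3: 4992+0+39·16·5=8112 → min 2200 | C..E: k=3: 0+2320+8·16·29=6032; k=4: 640+0+8·5·29=1800 → min 1800.
Length 4: A..D: k=1: 0+2200+18·39·5=5710; k=2: 5616+640+18·8·5=6976; k=3: 7920+0+18·16·5=9360 → min 5710 | B..E: k=2: 0+1800+39·8·29=10848; k=3: 4992+2320+39·16·29=25408; k=4: 2200+0+39·5·29=7855 → min 7855.
Length 5: A..E: k=1: 0+7855+18·39·29=28213; k=2: 5616+1800+18·8·29=11592; k=3: 7920+2320+18·16·29=18592; k=4: 5710+0+18·5·29=8320 → min 8320.
Optimal order: ((A (B (C D))) E) with cost 8320.

8320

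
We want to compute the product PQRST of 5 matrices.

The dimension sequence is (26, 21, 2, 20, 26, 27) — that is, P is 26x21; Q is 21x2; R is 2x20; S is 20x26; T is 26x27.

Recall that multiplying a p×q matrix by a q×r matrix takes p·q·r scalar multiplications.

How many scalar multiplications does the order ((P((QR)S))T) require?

44208

(QR): 21×2 by 2×20 → 21×20, cost 21·2·20 = 840
((QR)S): 21×20 by 20×26 → 21×26, cost 21·20·26 = 10920; cumulative 11760
(P((QR)S)): 26×21 by 21×26 → 26×26, cost 26·21·26 = 14196; cumulative 25956
((P((QR)S))T): 26×26 by 26×27 → 26×27, cost 26·26·27 = 18252; cumulative 44208
Total: 44208 scalar multiplications.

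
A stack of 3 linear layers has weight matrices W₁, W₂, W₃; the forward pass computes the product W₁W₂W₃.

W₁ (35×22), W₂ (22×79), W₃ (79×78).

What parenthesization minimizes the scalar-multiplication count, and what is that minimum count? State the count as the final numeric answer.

195624

(W₁(W₂W₃)): cost 195624.
((W₁W₂)W₃): cost 276500.
Optimal: (W₁(W₂W₃)) with cost 195624.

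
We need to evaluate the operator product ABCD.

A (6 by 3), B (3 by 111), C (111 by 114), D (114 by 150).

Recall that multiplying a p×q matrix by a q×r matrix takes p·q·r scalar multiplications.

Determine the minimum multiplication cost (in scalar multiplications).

91962

Adjacent pairs: AB = 6·3·111 = 1998; BC = 3·111·114 = 37962; CD = 111·114·150 = 1898100.
Length 3: A..C: k=1: 0+37962+6·3·114=40014; k=2: 1998+0+6·111·114=77922 → min 40014 | B..D: k=2: 0+1898100+3·111·150=1948050; k=3: 37962+0+3·114·150=89262 → min 89262.
Length 4: A..D: k=1: 0+89262+6·3·150=91962; k=2: 1998+1898100+6·111·150=1999998; k=3: 40014+0+6·114·150=142614 → min 91962.
Optimal order: (A((BC)D)) with cost 91962.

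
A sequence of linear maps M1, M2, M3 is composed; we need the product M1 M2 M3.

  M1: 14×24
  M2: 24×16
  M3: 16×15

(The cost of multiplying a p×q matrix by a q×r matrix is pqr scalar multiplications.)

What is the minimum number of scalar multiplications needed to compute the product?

Order (M1 (M2 M3)): (M2 M3): 24×16 by 16×15 → 24×15, cost 24·16·15 = 5760; (M1 (M2 M3)): 14×24 by 24×15 → 14×15, cost 14·24·15 = 5040; cumulative 10800. Total 10800.
Order ((M1 M2) M3): (M1 M2): 14×24 by 24×16 → 14×16, cost 14·24·16 = 5376; ((M1 M2) M3): 14×16 by 16×15 → 14×15, cost 14·16·15 = 3360; cumulative 8736. Total 8736.
Minimum: 8736.

8736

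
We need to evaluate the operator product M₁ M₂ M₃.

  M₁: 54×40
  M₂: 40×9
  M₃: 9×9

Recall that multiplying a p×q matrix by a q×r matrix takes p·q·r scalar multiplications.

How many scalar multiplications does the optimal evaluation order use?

22680

Order (M₁ (M₂ M₃)): (M₂ M₃): 40×9 by 9×9 → 40×9, cost 40·9·9 = 3240; (M₁ (M₂ M₃)): 54×40 by 40×9 → 54×9, cost 54·40·9 = 19440; cumulative 22680. Total 22680.
Order ((M₁ M₂) M₃): (M₁ M₂): 54×40 by 40×9 → 54×9, cost 54·40·9 = 19440; ((M₁ M₂) M₃): 54×9 by 9×9 → 54×9, cost 54·9·9 = 4374; cumulative 23814. Total 23814.
Minimum: 22680.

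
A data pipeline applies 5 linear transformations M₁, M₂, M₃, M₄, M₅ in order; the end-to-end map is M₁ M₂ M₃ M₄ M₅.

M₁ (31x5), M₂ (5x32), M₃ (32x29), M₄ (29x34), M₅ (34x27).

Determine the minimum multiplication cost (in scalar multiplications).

18345

Adjacent pairs: M₁M₂ = 31·5·32 = 4960; M₂M₃ = 5·32·29 = 4640; M₃M₄ = 32·29·34 = 31552; M₄M₅ = 29·34·27 = 26622.
Length 3: M₁..M₃: k=1: 0+4640+31·5·29=9135; k=2: 4960+0+31·32·29=33728 → min 9135 | M₂..M₄: k=2: 0+31552+5·32·34=36992; k=3: 4640+0+5·29·34=9570 → min 9570 | M₃..M₅: k=3: 0+26622+32·29·27=51678; k=4: 31552+0+32·34·27=60928 → min 51678.
Length 4: M₁..M₄: k=1: 0+9570+31·5·34=14840; k=2: 4960+31552+31·32·34=70240; k=3: 9135+0+31·29·34=39701 → min 14840 | M₂..M₅: k=2: 0+51678+5·32·27=55998; k=3: 4640+26622+5·29·27=35177; k=4: 9570+0+5·34·27=14160 → min 14160.
Length 5: M₁..M₅: k=1: 0+14160+31·5·27=18345; k=2: 4960+51678+31·32·27=83422; k=3: 9135+26622+31·29·27=60030; k=4: 14840+0+31·34·27=43298 → min 18345.
Optimal order: (M₁ (((M₂ M₃) M₄) M₅)) with cost 18345.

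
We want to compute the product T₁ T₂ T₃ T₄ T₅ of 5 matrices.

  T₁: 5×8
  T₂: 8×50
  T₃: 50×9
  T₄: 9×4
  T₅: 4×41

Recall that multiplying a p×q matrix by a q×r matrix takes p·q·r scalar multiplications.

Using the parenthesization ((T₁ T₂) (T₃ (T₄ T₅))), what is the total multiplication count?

32176

(T₁ T₂): 5×8 by 8×50 → 5×50, cost 5·8·50 = 2000
(T₄ T₅): 9×4 by 4×41 → 9×41, cost 9·4·41 = 1476
(T₃ (T₄ T₅)): 50×9 by 9×41 → 50×41, cost 50·9·41 = 18450; cumulative 19926
((T₁ T₂) (T₃ (T₄ T₅))): 5×50 by 50×41 → 5×41, cost 5·50·41 = 10250; cumulative 32176
Total: 32176 scalar multiplications.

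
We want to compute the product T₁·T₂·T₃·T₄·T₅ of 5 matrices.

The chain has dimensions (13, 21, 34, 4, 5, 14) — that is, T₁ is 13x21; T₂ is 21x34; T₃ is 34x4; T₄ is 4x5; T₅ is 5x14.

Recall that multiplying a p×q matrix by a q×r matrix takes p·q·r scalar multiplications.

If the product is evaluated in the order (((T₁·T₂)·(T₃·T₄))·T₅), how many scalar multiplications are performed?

(T₁·T₂): 13×21 by 21×34 → 13×34, cost 13·21·34 = 9282
(T₃·T₄): 34×4 by 4×5 → 34×5, cost 34·4·5 = 680
((T₁·T₂)·(T₃·T₄)): 13×34 by 34×5 → 13×5, cost 13·34·5 = 2210; cumulative 12172
(((T₁·T₂)·(T₃·T₄))·T₅): 13×5 by 5×14 → 13×14, cost 13·5·14 = 910; cumulative 13082
Total: 13082 scalar multiplications.

13082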